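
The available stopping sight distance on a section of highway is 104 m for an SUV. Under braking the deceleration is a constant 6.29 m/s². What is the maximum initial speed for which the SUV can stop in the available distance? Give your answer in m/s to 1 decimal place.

v²/(2a) = d ⇒ v = √(2 × 6.290 × 104) = √1308.32 = 36.1707 m/s.

Maximum speed ≈ 36.2 m/s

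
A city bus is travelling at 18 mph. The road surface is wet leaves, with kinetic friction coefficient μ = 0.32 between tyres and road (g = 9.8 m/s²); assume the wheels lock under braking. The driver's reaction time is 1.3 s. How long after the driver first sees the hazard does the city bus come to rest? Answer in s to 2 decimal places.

Total time ≈ 3.87 s

18 mph × 0.44704 = 8.0467 m/s.
a = μg = 0.32 × 9.8 = 3.136 m/s².
Braking time = v/a = 8.0467 / 3.136 = 2.566 s.
Total = 1.3 + 2.566 = 3.866 s.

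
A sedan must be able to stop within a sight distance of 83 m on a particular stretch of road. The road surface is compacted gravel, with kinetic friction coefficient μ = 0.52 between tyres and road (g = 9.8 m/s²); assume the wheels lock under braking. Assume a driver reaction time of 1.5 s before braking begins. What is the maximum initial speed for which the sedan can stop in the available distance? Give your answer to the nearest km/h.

a = μg = 0.52 × 9.8 = 5.096 m/s².
Stopping distance: v·t_r + v²/(2a) = 83 with t_r = 1.5 s and a = 5.096 m/s².
So v² + 15.288 v − 845.94 = 0.
Positive root: v = −a·t_r + √((a·t_r)² + 2a·d) = −7.644 + √(58.431 + 845.94) = 22.4288 m/s.
22.4288 m/s × 3.6 = 80.744 km/h.

Maximum speed ≈ 81 km/h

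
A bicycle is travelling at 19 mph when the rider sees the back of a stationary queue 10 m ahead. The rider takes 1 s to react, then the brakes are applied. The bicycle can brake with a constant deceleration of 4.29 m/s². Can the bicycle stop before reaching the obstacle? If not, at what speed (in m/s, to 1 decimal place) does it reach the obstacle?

19 mph × 0.44704 = 8.4938 m/s.
Reaction distance = 8.4938 × 1 = 8.494 m.
Braking distance needed to stop: v²/(2a) = 72.145 / 8.580 = 8.409 m, so total needed = 8.494 + 8.409 = 16.903 m > 10 m — it cannot stop.
Distance remaining when braking begins: 10 − 8.494 = 1.506 m.
v² = v₀² − 2a·d = 72.145 − 2 × 4.290 × 1.506 = 59.224 m²/s².
v = √59.224 = 7.696 m/s.

No — it strikes the obstacle at 7.7 m/s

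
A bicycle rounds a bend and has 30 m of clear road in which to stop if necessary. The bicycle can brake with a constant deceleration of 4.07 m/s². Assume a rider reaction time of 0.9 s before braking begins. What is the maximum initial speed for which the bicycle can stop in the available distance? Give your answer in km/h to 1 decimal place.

Maximum speed ≈ 44.6 km/h

Stopping distance: v·t_r + v²/(2a) = 30 with t_r = 0.9 s and a = 4.070 m/s².
So v² + 7.326 v − 244.20 = 0.
Positive root: v = −a·t_r + √((a·t_r)² + 2a·d) = −3.663 + √(13.418 + 244.20) = 12.3875 m/s.
12.3875 m/s × 3.6 = 44.595 km/h.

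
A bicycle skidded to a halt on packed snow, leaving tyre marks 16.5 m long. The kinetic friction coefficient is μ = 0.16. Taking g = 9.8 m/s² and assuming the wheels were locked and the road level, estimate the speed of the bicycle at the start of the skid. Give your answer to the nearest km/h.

Initial speed ≈ 26 km/h

Deceleration a = μg = 0.16 × 9.8 = 1.568 m/s².
v = √(2a·d) = √(2 × 1.568 × 16.5) = √51.744 = 7.1933 m/s.
= 7.1933 × 3.6 = 25.896 km/h.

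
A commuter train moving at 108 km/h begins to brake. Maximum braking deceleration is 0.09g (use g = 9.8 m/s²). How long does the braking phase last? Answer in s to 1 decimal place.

108 km/h ÷ 3.6 = 30.0000 m/s.
a = 0.09 × 9.8 = 0.882 m/s².
Braking time = v/a = 30.0000 / 0.882 = 34.014 s.

Braking time ≈ 34.0 s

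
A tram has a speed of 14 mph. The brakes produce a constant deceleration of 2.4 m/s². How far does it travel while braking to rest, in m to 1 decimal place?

14 mph × 0.44704 = 6.2586 m/s.
Braking distance = v²/(2a) = 6.2586² / (2 × 2.400) = 39.170 / 4.800 = 8.160 m.

Braking distance ≈ 8.2 m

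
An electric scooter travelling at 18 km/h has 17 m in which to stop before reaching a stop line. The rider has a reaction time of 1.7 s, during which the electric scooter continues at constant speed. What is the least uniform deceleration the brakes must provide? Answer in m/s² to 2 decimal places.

Required deceleration ≈ 1.47 m/s²

18 km/h ÷ 3.6 = 5.0000 m/s.
Distance covered during reaction = 5.0000 × 1.7 = 8.500 m.
Distance available for braking: 17 − 8.500 = 8.500 m.
v² = 2a·d ⇒ a = v²/(2d) = 5.0000² / (2 × 8.500) = 25.000 / 17.000 = 1.4706 m/s².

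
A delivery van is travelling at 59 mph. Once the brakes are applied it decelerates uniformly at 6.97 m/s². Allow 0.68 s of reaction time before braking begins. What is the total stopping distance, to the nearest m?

59 mph × 0.44704 = 26.3754 m/s.
Reaction distance = v·t_r = 26.3754 × 0.68 = 17.935 m.
Braking distance = v²/(2a) = 26.3754² / (2 × 6.970) = 695.662 / 13.940 = 49.904 m.
Total = 17.935 + 49.904 = 67.839 m.

Total stopping distance ≈ 68 m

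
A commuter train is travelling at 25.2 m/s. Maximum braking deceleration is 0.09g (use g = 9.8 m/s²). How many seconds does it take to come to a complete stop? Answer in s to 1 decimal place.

Braking time ≈ 28.6 s

a = 0.09 × 9.8 = 0.882 m/s².
Braking time = v/a = 25.2000 / 0.882 = 28.571 s.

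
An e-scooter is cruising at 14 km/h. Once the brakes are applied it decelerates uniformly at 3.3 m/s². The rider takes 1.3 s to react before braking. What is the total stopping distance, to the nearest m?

14 km/h ÷ 3.6 = 3.8889 m/s.
Reaction distance = v·t_r = 3.8889 × 1.3 = 5.056 m.
Braking distance = v²/(2a) = 3.8889² / (2 × 3.300) = 15.124 / 6.600 = 2.292 m.
Total = 5.056 + 2.292 = 7.348 m.

Total stopping distance ≈ 7 m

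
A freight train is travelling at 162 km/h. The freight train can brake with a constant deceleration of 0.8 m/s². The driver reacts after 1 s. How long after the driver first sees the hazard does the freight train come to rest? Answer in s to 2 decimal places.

162 km/h ÷ 3.6 = 45.0000 m/s.
Braking time = v/a = 45.0000 / 0.800 = 56.250 s.
Total = 1 + 56.250 = 57.250 s.

Total time ≈ 57.25 s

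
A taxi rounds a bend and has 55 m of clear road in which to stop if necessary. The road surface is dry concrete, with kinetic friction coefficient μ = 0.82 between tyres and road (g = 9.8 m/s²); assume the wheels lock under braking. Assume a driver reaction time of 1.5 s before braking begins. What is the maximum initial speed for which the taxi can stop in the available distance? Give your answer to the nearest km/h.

a = μg = 0.82 × 9.8 = 8.036 m/s².
Stopping distance: v·t_r + v²/(2a) = 55 with t_r = 1.5 s and a = 8.036 m/s².
So v² + 24.108 v − 883.96 = 0.
Positive root: v = −a·t_r + √((a·t_r)² + 2a·d) = −12.054 + √(145.299 + 883.96) = 20.0281 m/s.
20.0281 m/s × 3.6 = 72.101 km/h.

Maximum speed ≈ 72 km/h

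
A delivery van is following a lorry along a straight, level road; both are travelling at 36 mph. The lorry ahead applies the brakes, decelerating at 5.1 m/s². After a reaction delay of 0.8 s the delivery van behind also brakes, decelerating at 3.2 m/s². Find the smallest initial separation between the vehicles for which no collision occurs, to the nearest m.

Minimum gap ≈ 28 m

36 mph × 0.44704 = 16.0934 m/s.
Leader travels v²/(2a_L) = 258.998 / 10.200 = 25.392 m before stopping.
Follower covers v·t_r = 16.0934 × 0.8 = 12.875 m while reacting, then v²/(2a_F) = 258.998 / 6.400 = 40.468 m while braking, for a total of 12.875 + 40.468 = 53.343 m.
Since a_F ≤ a_L and the follower starts braking later, the follower is never slower than the leader, so the closest approach is when both have stopped.
Minimum gap = 53.343 − 25.392 = 27.951 m.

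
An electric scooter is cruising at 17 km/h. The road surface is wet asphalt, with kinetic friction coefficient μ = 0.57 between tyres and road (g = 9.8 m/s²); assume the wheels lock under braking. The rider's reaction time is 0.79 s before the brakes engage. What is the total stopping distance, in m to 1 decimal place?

17 km/h ÷ 3.6 = 4.7222 m/s.
a = μg = 0.57 × 9.8 = 5.586 m/s².
Reaction distance = v·t_r = 4.7222 × 0.79 = 3.731 m.
Braking distance = v²/(2a) = 4.7222² / (2 × 5.586) = 22.299 / 11.172 = 1.996 m.
Total = 3.731 + 1.996 = 5.727 m.

Total stopping distance ≈ 5.7 m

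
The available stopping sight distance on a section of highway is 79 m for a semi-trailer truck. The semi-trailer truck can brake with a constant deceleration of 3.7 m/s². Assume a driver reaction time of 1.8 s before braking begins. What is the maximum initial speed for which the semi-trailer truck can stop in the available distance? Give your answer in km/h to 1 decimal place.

Stopping distance: v·t_r + v²/(2a) = 79 with t_r = 1.8 s and a = 3.700 m/s².
So v² + 13.320 v − 584.60 = 0.
Positive root: v = −a·t_r + √((a·t_r)² + 2a·d) = −6.660 + √(44.356 + 584.60) = 18.4190 m/s.
18.4190 m/s × 3.6 = 66.308 km/h.

Maximum speed ≈ 66.3 km/h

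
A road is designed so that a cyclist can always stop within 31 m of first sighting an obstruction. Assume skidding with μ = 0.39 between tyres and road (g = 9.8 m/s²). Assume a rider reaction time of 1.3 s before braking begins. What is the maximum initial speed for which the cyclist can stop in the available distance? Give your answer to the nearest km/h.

a = μg = 0.39 × 9.8 = 3.822 m/s².
Stopping distance: v·t_r + v²/(2a) = 31 with t_r = 1.3 s and a = 3.822 m/s².
So v² + 9.937 v − 236.96 = 0.
Positive root: v = −a·t_r + √((a·t_r)² + 2a·d) = −4.969 + √(24.691 + 236.96) = 11.2066 m/s.
11.2066 m/s × 3.6 = 40.344 km/h.

Maximum speed ≈ 40 km/h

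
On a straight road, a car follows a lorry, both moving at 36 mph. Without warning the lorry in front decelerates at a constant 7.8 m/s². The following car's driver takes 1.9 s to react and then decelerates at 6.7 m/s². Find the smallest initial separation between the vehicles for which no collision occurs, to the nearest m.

Minimum gap ≈ 33 m

36 mph × 0.44704 = 16.0934 m/s.
Leader travels v²/(2a_L) = 258.998 / 15.600 = 16.602 m before stopping.
Follower covers v·t_r = 16.0934 × 1.9 = 30.577 m while reacting, then v²/(2a_F) = 258.998 / 13.400 = 19.328 m while braking, for a total of 30.577 + 19.328 = 49.905 m.
Since a_F ≤ a_L and the follower starts braking later, the follower is never slower than the leader, so the closest approach is when both have stopped.
Minimum gap = 49.905 − 16.602 = 33.303 m.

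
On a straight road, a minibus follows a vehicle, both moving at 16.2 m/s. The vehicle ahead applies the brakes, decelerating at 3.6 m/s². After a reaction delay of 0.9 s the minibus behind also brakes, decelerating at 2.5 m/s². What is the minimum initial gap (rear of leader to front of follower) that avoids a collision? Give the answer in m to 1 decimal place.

Minimum gap ≈ 30.6 m

Leader travels v²/(2a_L) = 262.440 / 7.200 = 36.450 m before stopping.
Follower covers v·t_r = 16.2000 × 0.9 = 14.580 m while reacting, then v²/(2a_F) = 262.440 / 5.000 = 52.488 m while braking, for a total of 14.580 + 52.488 = 67.068 m.
Since a_F ≤ a_L and the follower starts braking later, the follower is never slower than the leader, so the closest approach is when both have stopped.
Minimum gap = 67.068 − 36.450 = 30.618 m.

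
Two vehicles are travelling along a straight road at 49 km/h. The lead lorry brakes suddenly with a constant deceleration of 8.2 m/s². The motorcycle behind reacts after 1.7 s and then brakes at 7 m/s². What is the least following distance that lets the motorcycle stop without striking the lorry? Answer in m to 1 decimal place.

49 km/h ÷ 3.6 = 13.6111 m/s.
Leader travels v²/(2a_L) = 185.262 / 16.400 = 11.296 m before stopping.
Follower covers v·t_r = 13.6111 × 1.7 = 23.139 m while reacting, then v²/(2a_F) = 185.262 / 14.000 = 13.233 m while braking, for a total of 23.139 + 13.233 = 36.372 m.
Since a_F ≤ a_L and the follower starts braking later, the follower is never slower than the leader, so the closest approach is when both have stopped.
Minimum gap = 36.372 − 11.296 = 25.076 m.

Minimum gap ≈ 25.1 m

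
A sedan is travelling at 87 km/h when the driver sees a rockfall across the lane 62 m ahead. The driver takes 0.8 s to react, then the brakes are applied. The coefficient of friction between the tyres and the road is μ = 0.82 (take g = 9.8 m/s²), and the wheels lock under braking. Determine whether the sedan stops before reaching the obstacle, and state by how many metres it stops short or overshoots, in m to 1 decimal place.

87 km/h ÷ 3.6 = 24.1667 m/s.
a = μg = 0.82 × 9.8 = 8.036 m/s².
Reaction distance = 24.1667 × 0.8 = 19.333 m.
Braking distance = v²/(2a) = 584.029 / 16.072 = 36.338 m.
Total stopping distance = 19.333 + 36.338 = 55.671 m, vs 62 m available — it stops with 62 − 55.671 = 6.329 m to spare.

Yes — it stops 6.3 m short of the obstacle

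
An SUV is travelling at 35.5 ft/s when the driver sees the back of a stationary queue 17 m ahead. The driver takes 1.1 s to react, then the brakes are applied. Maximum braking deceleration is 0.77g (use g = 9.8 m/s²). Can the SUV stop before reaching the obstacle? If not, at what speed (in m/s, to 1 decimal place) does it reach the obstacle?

No — it strikes the obstacle at 6.3 m/s

35.5 ft/s × 0.3048 = 10.8204 m/s.
a = 0.77 × 9.8 = 7.546 m/s².
Reaction distance = 10.8204 × 1.1 = 11.902 m.
Braking distance needed to stop: v²/(2a) = 117.081 / 15.092 = 7.758 m, so total needed = 11.902 + 7.758 = 19.660 m > 17 m — it cannot stop.
Distance remaining when braking begins: 17 − 11.902 = 5.098 m.
v² = v₀² − 2a·d = 117.081 − 2 × 7.546 × 5.098 = 40.142 m²/s².
v = √40.142 = 6.336 m/s.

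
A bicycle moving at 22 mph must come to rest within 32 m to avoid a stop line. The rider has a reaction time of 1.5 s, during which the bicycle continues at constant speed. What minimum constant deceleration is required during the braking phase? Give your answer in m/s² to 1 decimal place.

Required deceleration ≈ 2.8 m/s²

22 mph × 0.44704 = 9.8349 m/s.
Distance covered during reaction = 9.8349 × 1.5 = 14.752 m.
Distance available for braking: 32 − 14.752 = 17.248 m.
v² = 2a·d ⇒ a = v²/(2d) = 9.8349² / (2 × 17.248) = 96.725 / 34.496 = 2.8039 m/s².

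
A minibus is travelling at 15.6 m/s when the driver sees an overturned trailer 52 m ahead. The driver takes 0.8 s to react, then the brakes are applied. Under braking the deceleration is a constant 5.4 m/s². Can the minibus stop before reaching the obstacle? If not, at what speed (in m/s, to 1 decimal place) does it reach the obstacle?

Yes — it stops about 17.0 m short of the obstacle, so it never reaches it

Reaction distance = 15.6000 × 0.8 = 12.480 m.
Braking distance = v²/(2a) = 243.360 / 10.800 = 22.533 m.
Total stopping distance = 12.480 + 22.533 = 35.013 m, vs 52 m available — it stops with 52 − 35.013 = 16.987 m to spare.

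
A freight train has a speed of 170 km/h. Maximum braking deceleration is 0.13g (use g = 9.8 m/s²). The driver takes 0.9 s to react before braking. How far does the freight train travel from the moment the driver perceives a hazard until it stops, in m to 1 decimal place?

170 km/h ÷ 3.6 = 47.2222 m/s.
a = 0.13 × 9.8 = 1.274 m/s².
Reaction distance = v·t_r = 47.2222 × 0.9 = 42.500 m.
Braking distance = v²/(2a) = 47.2222² / (2 × 1.274) = 2229.936 / 2.548 = 875.171 m.
Total = 42.500 + 875.171 = 917.671 m.

Total stopping distance ≈ 917.7 m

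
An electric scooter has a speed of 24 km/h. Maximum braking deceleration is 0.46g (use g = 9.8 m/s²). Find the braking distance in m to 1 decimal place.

24 km/h ÷ 3.6 = 6.6667 m/s.
a = 0.46 × 9.8 = 4.508 m/s².
Braking distance = v²/(2a) = 6.6667² / (2 × 4.508) = 44.445 / 9.016 = 4.930 m.

Braking distance ≈ 4.9 m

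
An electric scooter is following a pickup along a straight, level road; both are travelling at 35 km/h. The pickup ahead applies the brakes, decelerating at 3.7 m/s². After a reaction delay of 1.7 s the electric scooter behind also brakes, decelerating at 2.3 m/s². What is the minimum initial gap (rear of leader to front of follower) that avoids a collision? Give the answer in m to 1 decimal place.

35 km/h ÷ 3.6 = 9.7222 m/s.
Leader travels v²/(2a_L) = 94.521 / 7.400 = 12.773 m before stopping.
Follower covers v·t_r = 9.7222 × 1.7 = 16.528 m while reacting, then v²/(2a_F) = 94.521 / 4.600 = 20.548 m while braking, for a total of 16.528 + 20.548 = 37.076 m.
Since a_F ≤ a_L and the follower starts braking later, the follower is never slower than the leader, so the closest approach is when both have stopped.
Minimum gap = 37.076 − 12.773 = 24.303 m.

Minimum gap ≈ 24.3 m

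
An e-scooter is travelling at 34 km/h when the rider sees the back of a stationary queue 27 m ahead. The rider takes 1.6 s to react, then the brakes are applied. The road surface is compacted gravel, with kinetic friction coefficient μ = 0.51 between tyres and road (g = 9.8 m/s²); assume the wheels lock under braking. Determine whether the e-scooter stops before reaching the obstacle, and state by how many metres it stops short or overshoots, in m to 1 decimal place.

Yes — it stops 3.0 m short of the obstacle

34 km/h ÷ 3.6 = 9.4444 m/s.
a = μg = 0.51 × 9.8 = 4.998 m/s².
Reaction distance = 9.4444 × 1.6 = 15.111 m.
Braking distance = v²/(2a) = 89.197 / 9.996 = 8.923 m.
Total stopping distance = 15.111 + 8.923 = 24.034 m, vs 27 m available — it stops with 27 − 24.034 = 2.966 m to spare.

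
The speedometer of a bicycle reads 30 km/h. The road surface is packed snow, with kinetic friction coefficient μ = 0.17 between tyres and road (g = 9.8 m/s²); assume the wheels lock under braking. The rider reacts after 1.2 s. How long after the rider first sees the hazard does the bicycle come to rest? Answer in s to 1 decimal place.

30 km/h ÷ 3.6 = 8.3333 m/s.
a = μg = 0.17 × 9.8 = 1.666 m/s².
Braking time = v/a = 8.3333 / 1.666 = 5.002 s.
Total = 1.2 + 5.002 = 6.202 s.

Total time ≈ 6.2 s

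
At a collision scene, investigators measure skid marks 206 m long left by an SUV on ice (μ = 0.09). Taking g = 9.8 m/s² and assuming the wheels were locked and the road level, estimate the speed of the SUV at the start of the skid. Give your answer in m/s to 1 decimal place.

Initial speed ≈ 19.1 m/s

Deceleration a = μg = 0.09 × 9.8 = 0.882 m/s².
v = √(2a·d) = √(2 × 0.882 × 206) = √363.384 = 19.0626 m/s.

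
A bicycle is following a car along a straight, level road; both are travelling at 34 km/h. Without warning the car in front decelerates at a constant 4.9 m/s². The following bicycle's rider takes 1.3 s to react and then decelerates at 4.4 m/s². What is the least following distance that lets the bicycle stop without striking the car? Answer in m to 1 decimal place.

Minimum gap ≈ 13.3 m

34 km/h ÷ 3.6 = 9.4444 m/s.
Leader travels v²/(2a_L) = 89.197 / 9.800 = 9.102 m before stopping.
Follower covers v·t_r = 9.4444 × 1.3 = 12.278 m while reacting, then v²/(2a_F) = 89.197 / 8.800 = 10.136 m while braking, for a total of 12.278 + 10.136 = 22.414 m.
Since a_F ≤ a_L and the follower starts braking later, the follower is never slower than the leader, so the closest approach is when both have stopped.
Minimum gap = 22.414 − 9.102 = 13.312 m.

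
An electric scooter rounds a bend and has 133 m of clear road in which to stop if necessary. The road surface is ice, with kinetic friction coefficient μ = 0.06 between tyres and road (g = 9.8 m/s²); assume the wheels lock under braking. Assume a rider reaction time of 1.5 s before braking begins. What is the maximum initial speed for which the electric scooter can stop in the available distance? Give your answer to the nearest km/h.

Maximum speed ≈ 42 km/h

a = μg = 0.06 × 9.8 = 0.588 m/s².
Stopping distance: v·t_r + v²/(2a) = 133 with t_r = 1.5 s and a = 0.588 m/s².
So v² + 1.764 v − 156.41 = 0.
Positive root: v = −a·t_r + √((a·t_r)² + 2a·d) = −0.882 + √(0.778 + 156.41) = 11.6555 m/s.
11.6555 m/s × 3.6 = 41.960 km/h.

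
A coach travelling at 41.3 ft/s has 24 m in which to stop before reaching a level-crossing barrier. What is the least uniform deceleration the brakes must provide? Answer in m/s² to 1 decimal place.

Required deceleration ≈ 3.3 m/s²

41.3 ft/s × 0.3048 = 12.5882 m/s.
v² = 2a·d ⇒ a = v²/(2d) = 12.5882² / (2 × 24.000) = 158.463 / 48.000 = 3.3013 m/s².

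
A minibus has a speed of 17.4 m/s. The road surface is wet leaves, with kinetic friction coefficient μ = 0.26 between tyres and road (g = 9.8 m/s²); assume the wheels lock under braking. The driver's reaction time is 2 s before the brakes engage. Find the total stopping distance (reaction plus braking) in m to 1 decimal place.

Total stopping distance ≈ 94.2 m

a = μg = 0.26 × 9.8 = 2.548 m/s².
Reaction distance = v·t_r = 17.4000 × 2 = 34.800 m.
Braking distance = v²/(2a) = 17.4000² / (2 × 2.548) = 302.760 / 5.096 = 59.411 m.
Total = 34.800 + 59.411 = 94.211 m.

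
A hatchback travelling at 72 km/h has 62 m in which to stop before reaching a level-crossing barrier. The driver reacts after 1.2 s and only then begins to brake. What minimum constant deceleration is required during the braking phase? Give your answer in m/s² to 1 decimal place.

72 km/h ÷ 3.6 = 20.0000 m/s.
Distance covered during reaction = 20.0000 × 1.2 = 24.000 m.
Distance available for braking: 62 − 24.000 = 38.000 m.
v² = 2a·d ⇒ a = v²/(2d) = 20.0000² / (2 × 38.000) = 400.000 / 76.000 = 5.2632 m/s².

Required deceleration ≈ 5.3 m/s²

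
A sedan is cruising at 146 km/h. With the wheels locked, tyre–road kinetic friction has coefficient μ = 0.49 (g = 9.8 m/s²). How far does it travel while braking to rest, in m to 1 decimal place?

Braking distance ≈ 171.3 m

146 km/h ÷ 3.6 = 40.5556 m/s.
a = μg = 0.49 × 9.8 = 4.802 m/s².
Braking distance = v²/(2a) = 40.5556² / (2 × 4.802) = 1644.757 / 9.604 = 171.257 m.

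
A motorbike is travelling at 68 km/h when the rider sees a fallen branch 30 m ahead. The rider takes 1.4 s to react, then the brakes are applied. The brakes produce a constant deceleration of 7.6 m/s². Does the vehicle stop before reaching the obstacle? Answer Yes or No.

68 km/h ÷ 3.6 = 18.8889 m/s.
Reaction distance = 18.8889 × 1.4 = 26.444 m.
Braking distance = v²/(2a) = 356.791 / 15.200 = 23.473 m.
Total stopping distance = 26.444 + 23.473 = 49.917 m, vs 30 m available — it cannot stop in time and overshoots by 49.917 − 30 = 19.917 m.

No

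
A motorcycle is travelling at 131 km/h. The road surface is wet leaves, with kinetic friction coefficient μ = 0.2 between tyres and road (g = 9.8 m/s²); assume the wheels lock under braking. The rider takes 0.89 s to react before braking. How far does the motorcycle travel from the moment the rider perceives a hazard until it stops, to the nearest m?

Total stopping distance ≈ 370 m

131 km/h ÷ 3.6 = 36.3889 m/s.
a = μg = 0.2 × 9.8 = 1.960 m/s².
Reaction distance = v·t_r = 36.3889 × 0.89 = 32.386 m.
Braking distance = v²/(2a) = 36.3889² / (2 × 1.960) = 1324.152 / 3.920 = 337.794 m.
Total = 32.386 + 337.794 = 370.180 m.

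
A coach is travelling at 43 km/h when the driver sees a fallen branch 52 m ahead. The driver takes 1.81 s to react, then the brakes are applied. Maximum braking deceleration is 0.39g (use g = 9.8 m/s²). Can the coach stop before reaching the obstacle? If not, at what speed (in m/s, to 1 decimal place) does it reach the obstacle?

Yes — it stops about 11.7 m short of the obstacle, so it never reaches it

43 km/h ÷ 3.6 = 11.9444 m/s.
a = 0.39 × 9.8 = 3.822 m/s².
Reaction distance = 11.9444 × 1.81 = 21.619 m.
Braking distance = v²/(2a) = 142.669 / 7.644 = 18.664 m.
Total stopping distance = 21.619 + 18.664 = 40.283 m, vs 52 m available — it stops with 52 − 40.283 = 11.717 m to spare.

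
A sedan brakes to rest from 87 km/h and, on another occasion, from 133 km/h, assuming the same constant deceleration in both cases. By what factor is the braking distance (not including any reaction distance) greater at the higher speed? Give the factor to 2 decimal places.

Factor ≈ 2.34

Braking distance d = v²/(2a), so with a fixed, d ∝ v².
Factor = (133/87)² = 1.5287² = 2.3369.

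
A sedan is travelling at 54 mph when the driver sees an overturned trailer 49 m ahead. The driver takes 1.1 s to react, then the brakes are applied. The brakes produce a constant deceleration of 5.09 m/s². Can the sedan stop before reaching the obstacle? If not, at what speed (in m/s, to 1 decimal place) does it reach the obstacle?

54 mph × 0.44704 = 24.1402 m/s.
Reaction distance = 24.1402 × 1.1 = 26.554 m.
Braking distance needed to stop: v²/(2a) = 582.749 / 10.180 = 57.244 m, so total needed = 26.554 + 57.244 = 83.798 m > 49 m — it cannot stop.
Distance remaining when braking begins: 49 − 26.554 = 22.446 m.
v² = v₀² − 2a·d = 582.749 − 2 × 5.090 × 22.446 = 354.249 m²/s².
v = √354.249 = 18.822 m/s.

No — it strikes the obstacle at 18.8 m/s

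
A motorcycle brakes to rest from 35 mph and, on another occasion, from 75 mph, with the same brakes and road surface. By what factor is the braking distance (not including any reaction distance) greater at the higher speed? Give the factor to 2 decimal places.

Braking distance d = v²/(2a), so with a fixed, d ∝ v².
Factor = (75/35)² = 2.1429² = 4.5920.

Factor ≈ 4.59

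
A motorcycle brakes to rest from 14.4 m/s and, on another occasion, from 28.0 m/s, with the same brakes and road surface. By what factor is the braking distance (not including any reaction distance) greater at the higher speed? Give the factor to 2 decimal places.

Factor ≈ 3.78

Braking distance d = v²/(2a), so with a fixed, d ∝ v².
Factor = (28.0/14.4)² = 1.9444² = 3.7807.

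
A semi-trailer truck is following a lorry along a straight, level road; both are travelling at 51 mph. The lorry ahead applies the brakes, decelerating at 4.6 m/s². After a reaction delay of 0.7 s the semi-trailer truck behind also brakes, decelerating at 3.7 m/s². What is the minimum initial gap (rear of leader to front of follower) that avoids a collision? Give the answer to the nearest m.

Minimum gap ≈ 30 m

51 mph × 0.44704 = 22.7990 m/s.
Leader travels v²/(2a_L) = 519.794 / 9.200 = 56.499 m before stopping.
Follower covers v·t_r = 22.7990 × 0.7 = 15.959 m while reacting, then v²/(2a_F) = 519.794 / 7.400 = 70.242 m while braking, for a total of 15.959 + 70.242 = 86.201 m.
Since a_F ≤ a_L and the follower starts braking later, the follower is never slower than the leader, so the closest approach is when both have stopped.
Minimum gap = 86.201 − 56.499 = 29.702 m.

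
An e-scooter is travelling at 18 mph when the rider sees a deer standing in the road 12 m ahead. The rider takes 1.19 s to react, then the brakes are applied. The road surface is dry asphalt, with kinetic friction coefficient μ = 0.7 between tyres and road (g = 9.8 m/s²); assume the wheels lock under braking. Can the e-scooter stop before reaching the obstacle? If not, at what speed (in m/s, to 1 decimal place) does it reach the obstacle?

18 mph × 0.44704 = 8.0467 m/s.
a = μg = 0.7 × 9.8 = 6.860 m/s².
Reaction distance = 8.0467 × 1.19 = 9.576 m.
Braking distance needed to stop: v²/(2a) = 64.749 / 13.720 = 4.719 m, so total needed = 9.576 + 4.719 = 14.295 m > 12 m — it cannot stop.
Distance remaining when braking begins: 12 − 9.576 = 2.424 m.
v² = v₀² − 2a·d = 64.749 − 2 × 6.860 × 2.424 = 31.492 m²/s².
v = √31.492 = 5.612 m/s.

No — it strikes the obstacle at 5.6 m/s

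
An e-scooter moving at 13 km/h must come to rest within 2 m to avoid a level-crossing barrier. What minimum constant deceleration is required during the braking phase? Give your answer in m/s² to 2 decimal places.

13 km/h ÷ 3.6 = 3.6111 m/s.
v² = 2a·d ⇒ a = v²/(2d) = 3.6111² / (2 × 2.000) = 13.040 / 4.000 = 3.2600 m/s².

Required deceleration ≈ 3.26 m/s²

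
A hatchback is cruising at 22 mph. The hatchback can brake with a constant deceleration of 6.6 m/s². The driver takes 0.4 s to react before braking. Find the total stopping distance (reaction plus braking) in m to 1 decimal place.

22 mph × 0.44704 = 9.8349 m/s.
Reaction distance = v·t_r = 9.8349 × 0.4 = 3.934 m.
Braking distance = v²/(2a) = 9.8349² / (2 × 6.600) = 96.725 / 13.200 = 7.328 m.
Total = 3.934 + 7.328 = 11.262 m.

Total stopping distance ≈ 11.3 m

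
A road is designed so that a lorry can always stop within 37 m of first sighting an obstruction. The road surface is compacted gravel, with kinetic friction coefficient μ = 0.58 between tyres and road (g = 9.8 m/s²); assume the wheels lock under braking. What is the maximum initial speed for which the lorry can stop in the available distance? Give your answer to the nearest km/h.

Maximum speed ≈ 74 km/h

a = μg = 0.58 × 9.8 = 5.684 m/s².
v²/(2a) = d ⇒ v = √(2 × 5.684 × 37) = √420.62 = 20.5090 m/s.
20.5090 m/s × 3.6 = 73.832 km/h.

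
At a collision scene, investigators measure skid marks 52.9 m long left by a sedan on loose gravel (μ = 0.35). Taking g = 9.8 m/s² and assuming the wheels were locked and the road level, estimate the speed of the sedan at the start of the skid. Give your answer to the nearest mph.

Initial speed ≈ 43 mph

Deceleration a = μg = 0.35 × 9.8 = 3.430 m/s².
v = √(2a·d) = √(2 × 3.430 × 52.9) = √362.894 = 19.0498 m/s.
= 19.0498 ÷ 0.44704 = 42.613 mph.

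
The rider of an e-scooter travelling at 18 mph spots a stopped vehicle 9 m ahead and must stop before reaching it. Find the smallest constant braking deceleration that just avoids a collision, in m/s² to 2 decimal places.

18 mph × 0.44704 = 8.0467 m/s.
v² = 2a·d ⇒ a = v²/(2d) = 8.0467² / (2 × 9.000) = 64.749 / 18.000 = 3.5972 m/s².

Required deceleration ≈ 3.60 m/s²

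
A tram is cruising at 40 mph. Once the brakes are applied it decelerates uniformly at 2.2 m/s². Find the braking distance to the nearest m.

Braking distance ≈ 73 m

40 mph × 0.44704 = 17.8816 m/s.
Braking distance = v²/(2a) = 17.8816² / (2 × 2.200) = 319.752 / 4.400 = 72.671 m.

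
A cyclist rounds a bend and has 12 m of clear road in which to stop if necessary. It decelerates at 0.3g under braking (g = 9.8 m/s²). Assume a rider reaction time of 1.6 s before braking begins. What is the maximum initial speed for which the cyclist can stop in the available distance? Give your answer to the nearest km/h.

Maximum speed ≈ 18 km/h

a = 0.3 × 9.8 = 2.940 m/s².
Stopping distance: v·t_r + v²/(2a) = 12 with t_r = 1.6 s and a = 2.940 m/s².
So v² + 9.408 v − 70.56 = 0.
Positive root: v = −a·t_r + √((a·t_r)² + 2a·d) = −4.704 + √(22.128 + 70.56) = 4.9235 m/s.
4.9235 m/s × 3.6 = 17.725 km/h.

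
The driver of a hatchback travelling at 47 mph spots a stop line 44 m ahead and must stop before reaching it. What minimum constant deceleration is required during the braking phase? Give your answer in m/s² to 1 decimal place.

Required deceleration ≈ 5.0 m/s²

47 mph × 0.44704 = 21.0109 m/s.
v² = 2a·d ⇒ a = v²/(2d) = 21.0109² / (2 × 44.000) = 441.458 / 88.000 = 5.0166 m/s².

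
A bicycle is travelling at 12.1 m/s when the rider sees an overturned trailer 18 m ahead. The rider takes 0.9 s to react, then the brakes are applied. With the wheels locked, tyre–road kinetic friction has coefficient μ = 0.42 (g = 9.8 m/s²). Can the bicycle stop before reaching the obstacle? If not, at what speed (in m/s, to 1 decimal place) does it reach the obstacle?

a = μg = 0.42 × 9.8 = 4.116 m/s².
Reaction distance = 12.1000 × 0.9 = 10.890 m.
Braking distance needed to stop: v²/(2a) = 146.410 / 8.232 = 17.785 m, so total needed = 10.890 + 17.785 = 28.675 m > 18 m — it cannot stop.
Distance remaining when braking begins: 18 − 10.890 = 7.110 m.
v² = v₀² − 2a·d = 146.410 − 2 × 4.116 × 7.110 = 87.880 m²/s².
v = √87.880 = 9.374 m/s.

No — it strikes the obstacle at 9.4 m/s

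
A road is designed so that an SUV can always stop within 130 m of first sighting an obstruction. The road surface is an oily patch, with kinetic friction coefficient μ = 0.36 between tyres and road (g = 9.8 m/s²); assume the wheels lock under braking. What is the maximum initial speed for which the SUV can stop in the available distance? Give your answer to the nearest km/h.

Maximum speed ≈ 109 km/h

a = μg = 0.36 × 9.8 = 3.528 m/s².
v²/(2a) = d ⇒ v = √(2 × 3.528 × 130) = √917.28 = 30.2866 m/s.
30.2866 m/s × 3.6 = 109.032 km/h.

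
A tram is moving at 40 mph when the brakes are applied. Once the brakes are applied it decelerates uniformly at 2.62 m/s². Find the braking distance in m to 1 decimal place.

Braking distance ≈ 61.0 m

40 mph × 0.44704 = 17.8816 m/s.
Braking distance = v²/(2a) = 17.8816² / (2 × 2.620) = 319.752 / 5.240 = 61.021 m.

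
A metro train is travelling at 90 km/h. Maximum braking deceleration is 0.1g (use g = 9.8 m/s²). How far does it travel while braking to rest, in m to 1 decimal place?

Braking distance ≈ 318.9 m

90 km/h ÷ 3.6 = 25.0000 m/s.
a = 0.1 × 9.8 = 0.980 m/s².
Braking distance = v²/(2a) = 25.0000² / (2 × 0.980) = 625.000 / 1.960 = 318.878 m.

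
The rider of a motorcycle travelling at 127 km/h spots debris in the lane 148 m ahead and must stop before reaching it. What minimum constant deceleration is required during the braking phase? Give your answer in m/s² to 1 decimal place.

127 km/h ÷ 3.6 = 35.2778 m/s.
v² = 2a·d ⇒ a = v²/(2d) = 35.2778² / (2 × 148.000) = 1244.523 / 296.000 = 4.2045 m/s².

Required deceleration ≈ 4.2 m/s²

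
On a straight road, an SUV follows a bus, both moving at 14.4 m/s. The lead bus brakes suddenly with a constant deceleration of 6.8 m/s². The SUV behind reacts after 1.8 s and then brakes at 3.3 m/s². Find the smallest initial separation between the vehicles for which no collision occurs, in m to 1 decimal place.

Leader travels v²/(2a_L) = 207.360 / 13.600 = 15.247 m before stopping.
Follower covers v·t_r = 14.4000 × 1.8 = 25.920 m while reacting, then v²/(2a_F) = 207.360 / 6.600 = 31.418 m while braking, for a total of 25.920 + 31.418 = 57.338 m.
Since a_F ≤ a_L and the follower starts braking later, the follower is never slower than the leader, so the closest approach is when both have stopped.
Minimum gap = 57.338 − 15.247 = 42.091 m.

Minimum gap ≈ 42.1 m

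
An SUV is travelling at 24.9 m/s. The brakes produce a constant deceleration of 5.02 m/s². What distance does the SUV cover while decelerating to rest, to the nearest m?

Braking distance ≈ 62 m

Braking distance = v²/(2a) = 24.9000² / (2 × 5.020) = 620.010 / 10.040 = 61.754 m.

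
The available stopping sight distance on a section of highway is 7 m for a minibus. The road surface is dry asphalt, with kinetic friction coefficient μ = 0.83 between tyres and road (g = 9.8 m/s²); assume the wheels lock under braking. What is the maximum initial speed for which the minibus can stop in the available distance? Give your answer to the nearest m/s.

Maximum speed ≈ 11 m/s

a = μg = 0.83 × 9.8 = 8.134 m/s².
v²/(2a) = d ⇒ v = √(2 × 8.134 × 7) = √113.88 = 10.6715 m/s.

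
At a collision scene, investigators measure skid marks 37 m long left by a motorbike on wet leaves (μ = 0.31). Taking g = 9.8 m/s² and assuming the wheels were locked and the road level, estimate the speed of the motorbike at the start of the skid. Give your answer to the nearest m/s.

Deceleration a = μg = 0.31 × 9.8 = 3.038 m/s².
v = √(2a·d) = √(2 × 3.038 × 37) = √224.812 = 14.9937 m/s.

Initial speed ≈ 15 m/s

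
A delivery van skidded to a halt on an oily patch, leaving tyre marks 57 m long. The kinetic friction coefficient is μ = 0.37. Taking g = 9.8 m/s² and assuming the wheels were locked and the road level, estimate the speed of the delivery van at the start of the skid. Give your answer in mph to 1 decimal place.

Deceleration a = μg = 0.37 × 9.8 = 3.626 m/s².
v = √(2a·d) = √(2 × 3.626 × 57) = √413.364 = 20.3314 m/s.
= 20.3314 ÷ 0.44704 = 45.480 mph.

Initial speed ≈ 45.5 mph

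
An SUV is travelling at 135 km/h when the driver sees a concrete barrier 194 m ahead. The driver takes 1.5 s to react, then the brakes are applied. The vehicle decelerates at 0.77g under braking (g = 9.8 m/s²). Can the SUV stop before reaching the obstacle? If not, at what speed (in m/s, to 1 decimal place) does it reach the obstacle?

Yes — it stops about 44.6 m short of the obstacle, so it never reaches it

135 km/h ÷ 3.6 = 37.5000 m/s.
a = 0.77 × 9.8 = 7.546 m/s².
Reaction distance = 37.5000 × 1.5 = 56.250 m.
Braking distance = v²/(2a) = 1406.250 / 15.092 = 93.179 m.
Total stopping distance = 56.250 + 93.179 = 149.429 m, vs 194 m available — it stops with 194 − 149.429 = 44.571 m to spare.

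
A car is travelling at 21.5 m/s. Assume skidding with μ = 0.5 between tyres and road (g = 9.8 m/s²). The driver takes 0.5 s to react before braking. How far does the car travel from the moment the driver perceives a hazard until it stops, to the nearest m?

a = μg = 0.5 × 9.8 = 4.900 m/s².
Reaction distance = v·t_r = 21.5000 × 0.5 = 10.750 m.
Braking distance = v²/(2a) = 21.5000² / (2 × 4.900) = 462.250 / 9.800 = 47.168 m.
Total = 10.750 + 47.168 = 57.918 m.

Total stopping distance ≈ 58 m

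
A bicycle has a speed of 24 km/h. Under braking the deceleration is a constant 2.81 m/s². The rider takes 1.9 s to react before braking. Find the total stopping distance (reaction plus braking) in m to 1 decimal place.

24 km/h ÷ 3.6 = 6.6667 m/s.
Reaction distance = v·t_r = 6.6667 × 1.9 = 12.667 m.
Braking distance = v²/(2a) = 6.6667² / (2 × 2.810) = 44.445 / 5.620 = 7.908 m.
Total = 12.667 + 7.908 = 20.575 m.

Total stopping distance ≈ 20.6 m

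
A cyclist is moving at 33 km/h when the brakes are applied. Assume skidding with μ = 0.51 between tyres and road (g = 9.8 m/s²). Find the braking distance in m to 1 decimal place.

33 km/h ÷ 3.6 = 9.1667 m/s.
a = μg = 0.51 × 9.8 = 4.998 m/s².
Braking distance = v²/(2a) = 9.1667² / (2 × 4.998) = 84.028 / 9.996 = 8.406 m.

Braking distance ≈ 8.4 m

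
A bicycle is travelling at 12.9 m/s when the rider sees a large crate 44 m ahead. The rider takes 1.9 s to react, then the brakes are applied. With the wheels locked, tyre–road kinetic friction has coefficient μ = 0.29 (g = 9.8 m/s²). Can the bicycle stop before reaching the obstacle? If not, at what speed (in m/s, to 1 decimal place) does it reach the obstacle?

No — it strikes the obstacle at 7.5 m/s

a = μg = 0.29 × 9.8 = 2.842 m/s².
Reaction distance = 12.9000 × 1.9 = 24.510 m.
Braking distance needed to stop: v²/(2a) = 166.410 / 5.684 = 29.277 m, so total needed = 24.510 + 29.277 = 53.787 m > 44 m — it cannot stop.
Distance remaining when braking begins: 44 − 24.510 = 19.490 m.
v² = v₀² − 2a·d = 166.410 − 2 × 2.842 × 19.490 = 55.629 m²/s².
v = √55.629 = 7.458 m/s.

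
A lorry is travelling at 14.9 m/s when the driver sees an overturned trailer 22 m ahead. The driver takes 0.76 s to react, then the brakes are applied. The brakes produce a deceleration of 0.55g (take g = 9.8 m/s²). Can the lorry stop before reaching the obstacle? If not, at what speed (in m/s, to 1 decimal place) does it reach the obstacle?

No — it strikes the obstacle at 10.3 m/s

a = 0.55 × 9.8 = 5.390 m/s².
Reaction distance = 14.9000 × 0.76 = 11.324 m.
Braking distance needed to stop: v²/(2a) = 222.010 / 10.780 = 20.595 m, so total needed = 11.324 + 20.595 = 31.919 m > 22 m — it cannot stop.
Distance remaining when braking begins: 22 − 11.324 = 10.676 m.
v² = v₀² − 2a·d = 222.010 − 2 × 5.390 × 10.676 = 106.923 m²/s².
v = √106.923 = 10.340 m/s.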